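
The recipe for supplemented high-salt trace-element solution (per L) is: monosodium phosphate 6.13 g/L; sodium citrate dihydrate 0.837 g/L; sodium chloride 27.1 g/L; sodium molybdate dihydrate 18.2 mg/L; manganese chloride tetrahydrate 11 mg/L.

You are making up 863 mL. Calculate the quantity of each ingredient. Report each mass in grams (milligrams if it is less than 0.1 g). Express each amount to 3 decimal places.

Working volume: 863 mL = 0.863 L.
monosodium phosphate: 6.13 g/L × 0.863 L = 5.290 g
sodium citrate dihydrate: 0.837 g/L × 0.863 L = 0.722 g
sodium chloride: 27.1 g/L × 0.863 L = 23.387 g
sodium molybdate dihydrate: 18.2 mg/L × 0.863 L = 15.707 mg
manganese chloride tetrahydrate: 11 mg/L × 0.863 L = 9.493 mg

monosodium phosphate 5.290 g; sodium citrate dihydrate 0.722 g; sodium chloride 23.387 g; sodium molybdate dihydrate 15.707 mg; manganese chloride tetrahydrate 9.493 mg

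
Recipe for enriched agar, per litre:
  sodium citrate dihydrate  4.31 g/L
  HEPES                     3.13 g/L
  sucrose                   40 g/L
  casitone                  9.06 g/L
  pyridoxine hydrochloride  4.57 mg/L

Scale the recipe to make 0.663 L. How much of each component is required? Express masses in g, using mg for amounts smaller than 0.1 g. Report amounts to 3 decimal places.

Scale factor relative to 1 L: 0.663.
sodium citrate dihydrate: 4.31 g/L × 0.663 L = 2.858 g
HEPES: 3.13 g/L × 0.663 L = 2.075 g
sucrose: 40 g/L × 0.663 L = 26.520 g
casitone: 9.06 g/L × 0.663 L = 6.007 g
pyridoxine hydrochloride: 4.57 mg/L × 0.663 L = 3.030 mg

sodium citrate dihydrate 2.858 g; HEPES 2.075 g; sucrose 26.520 g; casitone 6.007 g; pyridoxine hydrochloride 3.030 mg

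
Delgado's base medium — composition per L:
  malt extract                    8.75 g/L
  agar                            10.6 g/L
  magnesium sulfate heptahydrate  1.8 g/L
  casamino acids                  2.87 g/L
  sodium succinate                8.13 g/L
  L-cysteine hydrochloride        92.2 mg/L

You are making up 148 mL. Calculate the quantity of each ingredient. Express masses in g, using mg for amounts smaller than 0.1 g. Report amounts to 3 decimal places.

malt extract 1.295 g; agar 1.569 g; magnesium sulfate heptahydrate 0.266 g; casamino acids 0.425 g; sodium succinate 1.203 g; L-cysteine hydrochloride 13.646 mg

Scale factor relative to 1 L: 0.148.
malt extract: 8.75 g/L × 0.148 L = 1.295 g
agar: 10.6 g/L × 0.148 L = 1.569 g
magnesium sulfate heptahydrate: 1.8 g/L × 0.148 L = 0.266 g
casamino acids: 2.87 g/L × 0.148 L = 0.425 g
sodium succinate: 8.13 g/L × 0.148 L = 1.203 g
L-cysteine hydrochloride: 92.2 mg/L × 0.148 L = 13.646 mg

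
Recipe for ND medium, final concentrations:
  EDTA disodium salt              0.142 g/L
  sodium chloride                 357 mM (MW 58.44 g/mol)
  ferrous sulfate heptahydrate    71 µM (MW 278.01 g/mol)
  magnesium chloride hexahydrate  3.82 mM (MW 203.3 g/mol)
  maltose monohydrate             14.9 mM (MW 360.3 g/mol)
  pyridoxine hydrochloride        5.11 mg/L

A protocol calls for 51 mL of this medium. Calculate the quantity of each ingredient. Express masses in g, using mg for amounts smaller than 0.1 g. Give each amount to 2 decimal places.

EDTA disodium salt 7.24 mg; sodium chloride 1.06 g; ferrous sulfate heptahydrate 1.01 mg; magnesium chloride hexahydrate 39.61 mg; maltose monohydrate 0.27 g; pyridoxine hydrochloride 0.26 mg

Scale factor relative to 1 L: 0.051.
EDTA disodium salt: 0.142 g/L × 0.051 L = 0.007242 g = 7.24 mg
sodium chloride: 357 mmol/L × 58.44 g/mol × 0.051 L ÷ 1000 = 1.06 g
ferrous sulfate heptahydrate: 71 µmol/L × 278.01 g/mol × 0.051 L ÷ 1000 = 1.01 mg
magnesium chloride hexahydrate: 3.82 mmol/L × 203.3 mg/mmol × 0.051 L = 39.61 mg
maltose monohydrate: 14.9 mmol/L × 360.3 g/mol × 0.051 L ÷ 1000 = 0.27 g
pyridoxine hydrochloride: 5.11 mg/L × 0.051 L = 0.26 mg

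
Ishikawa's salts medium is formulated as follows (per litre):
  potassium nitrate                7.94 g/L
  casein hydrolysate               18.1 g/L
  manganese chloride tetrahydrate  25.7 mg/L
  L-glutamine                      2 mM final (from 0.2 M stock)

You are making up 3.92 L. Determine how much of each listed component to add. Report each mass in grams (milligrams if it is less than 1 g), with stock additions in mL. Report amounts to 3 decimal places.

potassium nitrate 31.125 g; casein hydrolysate 70.952 g; manganese chloride tetrahydrate 100.744 mg; L-glutamine 39.200 mL

Working volume: 3.92 L.
potassium nitrate: 7.94 g/L × 3.92 L = 31.125 g
casein hydrolysate: 18.1 g/L × 3.92 L = 70.952 g
manganese chloride tetrahydrate: 25.7 mg/L × 3.92 L = 100.744 mg
L-glutamine: V = C2·V2/C1 = 2 mM × 3920 mL ÷ 200 mM = 39.200 mL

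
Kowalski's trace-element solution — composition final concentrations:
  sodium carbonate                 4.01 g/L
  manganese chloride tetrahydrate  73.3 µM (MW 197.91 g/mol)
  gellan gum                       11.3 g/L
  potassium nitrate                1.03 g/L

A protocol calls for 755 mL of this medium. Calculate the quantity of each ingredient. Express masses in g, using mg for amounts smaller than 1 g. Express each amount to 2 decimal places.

Target volume = 755 mL = 0.755 L.
sodium carbonate: 4.01 g/L × 0.755 L = 3.03 g
manganese chloride tetrahydrate: 73.3 µmol/L × 197.91 g/mol × 0.755 L ÷ 1000 = 10.95 mg
gellan gum: 11.3 g/L × 0.755 L = 8.53 g
potassium nitrate: 1.03 g/L × 0.755 L = 0.77765 g = 777.65 mg

sodium carbonate 3.03 g; manganese chloride tetrahydrate 10.95 mg; gellan gum 8.53 g; potassium nitrate 777.65 mg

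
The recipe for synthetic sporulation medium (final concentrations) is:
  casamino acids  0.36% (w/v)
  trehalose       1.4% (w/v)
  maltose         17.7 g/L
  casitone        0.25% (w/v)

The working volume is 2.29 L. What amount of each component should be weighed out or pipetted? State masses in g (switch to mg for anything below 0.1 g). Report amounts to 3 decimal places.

casamino acids 8.244 g; trehalose 32.060 g; maltose 40.533 g; casitone 5.725 g

Scale factor relative to 1 L: 2.29.
casamino acids: 0.36 g per 100 mL × 2290 mL ÷ 100 = 8.244 g
trehalose: 1.4 g per 100 mL × 2290 mL ÷ 100 = 32.060 g
maltose: 17.7 g/L × 2.29 L = 40.533 g
casitone: 0.25% w/v = 2.5 g/L → 2.5 × 2.29 L = 5.725 g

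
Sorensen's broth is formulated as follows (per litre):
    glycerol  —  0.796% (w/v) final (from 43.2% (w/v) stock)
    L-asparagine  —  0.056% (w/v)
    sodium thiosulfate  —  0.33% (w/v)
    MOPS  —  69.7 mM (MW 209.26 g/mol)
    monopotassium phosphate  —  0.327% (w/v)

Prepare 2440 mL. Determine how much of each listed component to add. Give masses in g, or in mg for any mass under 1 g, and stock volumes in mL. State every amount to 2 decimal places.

glycerol 44.96 mL; L-asparagine 1.37 g; sodium thiosulfate 8.05 g; MOPS 35.59 g; monopotassium phosphate 7.98 g

Working volume: 2440 mL = 2.44 L.
glycerol: V = C2·V2/C1 = 0.796% ÷ 43.2% × 2440 mL = 44.96 mL
L-asparagine: 0.056 g per 100 mL × 2440 mL ÷ 100 = 1.37 g
sodium thiosulfate: 0.33% w/v = 3.3 g/L → 3.3 × 2.44 L = 8.05 g
MOPS: 69.7 mmol/L × 209.26 g/mol × 2.44 L ÷ 1000 = 35.59 g
monopotassium phosphate: 0.327 g per 100 mL × 2440 mL ÷ 100 = 7.98 g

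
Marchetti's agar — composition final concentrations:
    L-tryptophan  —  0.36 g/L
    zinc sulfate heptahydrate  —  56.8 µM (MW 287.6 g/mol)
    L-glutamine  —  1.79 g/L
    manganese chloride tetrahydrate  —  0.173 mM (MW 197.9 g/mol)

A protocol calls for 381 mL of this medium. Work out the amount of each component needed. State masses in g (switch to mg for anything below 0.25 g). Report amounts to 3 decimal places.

Target volume = 381 mL = 0.381 L.
L-tryptophan: 0.36 g/L × 0.381 L = 0.13716 g = 137.160 mg
zinc sulfate heptahydrate: 56.8 µmol/L × 287.6 g/mol × 0.381 L ÷ 1000 = 6.224 mg
L-glutamine: 1.79 g/L × 0.381 L = 0.682 g
manganese chloride tetrahydrate: 0.173 mmol/L × 197.9 mg/mmol × 0.381 L = 13.044 mg

L-tryptophan 137.160 mg; zinc sulfate heptahydrate 6.224 mg; L-glutamine 0.682 g; manganese chloride tetrahydrate 13.044 mg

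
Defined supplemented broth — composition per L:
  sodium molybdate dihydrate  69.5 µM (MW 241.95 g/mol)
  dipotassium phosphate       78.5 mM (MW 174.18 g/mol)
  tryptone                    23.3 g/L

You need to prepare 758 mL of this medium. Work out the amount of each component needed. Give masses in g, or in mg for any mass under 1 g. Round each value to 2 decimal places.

Scale factor relative to 1 L: 0.758.
sodium molybdate dihydrate: 69.5 µmol/L × 241.95 g/mol × 0.758 L ÷ 1000 = 12.75 mg
dipotassium phosphate: 78.5 mmol/L × 174.18 g/mol × 0.758 L ÷ 1000 = 10.36 g
tryptone: 23.3 g/L × 0.758 L = 17.66 g

sodium molybdate dihydrate 12.75 mg; dipotassium phosphate 10.36 g; tryptone 17.66 g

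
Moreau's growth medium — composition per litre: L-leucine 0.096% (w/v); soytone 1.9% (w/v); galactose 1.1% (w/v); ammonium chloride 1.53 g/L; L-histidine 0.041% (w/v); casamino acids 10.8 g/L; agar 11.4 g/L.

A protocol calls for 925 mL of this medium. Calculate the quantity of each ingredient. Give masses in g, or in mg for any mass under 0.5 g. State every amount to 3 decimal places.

Target volume = 925 mL = 0.925 L.
L-leucine: 0.096 g per 100 mL × 925 mL ÷ 100 = 0.888 g
soytone: 1.9 g per 100 mL × 925 mL ÷ 100 = 17.575 g
galactose: 1.1 g per 100 mL × 925 mL ÷ 100 = 10.175 g
ammonium chloride: 1.53 g/L × 0.925 L = 1.415 g
L-histidine: 0.041% w/v = 0.41 g/L → 0.41 × 0.925 L = 0.37925 g = 379.250 mg
casamino acids: 10.8 g/L × 0.925 L = 9.990 g
agar: 11.4 g/L × 0.925 L = 10.545 g

L-leucine 0.888 g; soytone 17.575 g; galactose 10.175 g; ammonium chloride 1.415 g; L-histidine 379.250 mg; casamino acids 9.990 g; agar 10.545 g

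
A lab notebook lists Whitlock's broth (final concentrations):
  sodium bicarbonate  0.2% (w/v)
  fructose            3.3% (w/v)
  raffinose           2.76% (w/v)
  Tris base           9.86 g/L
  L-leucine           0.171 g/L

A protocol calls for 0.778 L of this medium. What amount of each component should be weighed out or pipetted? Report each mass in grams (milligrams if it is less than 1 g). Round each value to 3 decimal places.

Working volume: 0.778 L.
sodium bicarbonate: 0.2% w/v = 2 g/L → 2 × 0.778 L = 1.556 g
fructose: 3.3% w/v = 33 g/L → 33 × 0.778 L = 25.674 g
raffinose: 2.76% w/v = 27.6 g/L → 27.6 × 0.778 L = 21.473 g
Tris base: 9.86 g/L × 0.778 L = 7.671 g
L-leucine: 0.171 g/L × 0.778 L = 0.133038 g = 133.038 mg

sodium bicarbonate 1.556 g; fructose 25.674 g; raffinose 21.473 g; Tris base 7.671 g; L-leucine 133.038 mg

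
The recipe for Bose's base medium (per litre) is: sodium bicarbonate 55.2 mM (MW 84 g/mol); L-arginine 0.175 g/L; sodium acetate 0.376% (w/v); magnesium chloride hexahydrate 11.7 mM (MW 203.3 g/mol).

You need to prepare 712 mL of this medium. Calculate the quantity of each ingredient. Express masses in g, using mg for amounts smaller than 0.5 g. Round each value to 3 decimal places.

Target volume = 712 mL = 0.712 L.
sodium bicarbonate: 55.2 mmol/L × 84 g/mol × 0.712 L ÷ 1000 = 3.301 g
L-arginine: 0.175 g/L × 0.712 L = 0.1246 g = 124.600 mg
sodium acetate: 0.376 g per 100 mL × 712 mL ÷ 100 = 2.677 g
magnesium chloride hexahydrate: 11.7 mmol/L × 203.3 g/mol × 0.712 L ÷ 1000 = 1.694 g

sodium bicarbonate 3.301 g; L-arginine 124.600 mg; sodium acetate 2.677 g; magnesium chloride hexahydrate 1.694 g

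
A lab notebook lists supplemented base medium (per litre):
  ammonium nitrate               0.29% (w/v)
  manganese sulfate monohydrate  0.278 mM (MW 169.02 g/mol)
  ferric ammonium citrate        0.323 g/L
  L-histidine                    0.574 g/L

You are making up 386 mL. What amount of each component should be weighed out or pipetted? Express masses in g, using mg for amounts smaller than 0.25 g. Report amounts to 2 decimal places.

Target volume = 386 mL = 0.386 L.
ammonium nitrate: 0.29 g per 100 mL × 386 mL ÷ 100 = 1.12 g
manganese sulfate monohydrate: 0.278 mmol/L × 169.02 mg/mmol × 0.386 L = 18.14 mg
ferric ammonium citrate: 0.323 g/L × 0.386 L = 0.124678 g = 124.68 mg
L-histidine: 0.574 g/L × 0.386 L = 0.221564 g = 221.56 mg

ammonium nitrate 1.12 g; manganese sulfate monohydrate 18.14 mg; ferric ammonium citrate 124.68 mg; L-histidine 221.56 mg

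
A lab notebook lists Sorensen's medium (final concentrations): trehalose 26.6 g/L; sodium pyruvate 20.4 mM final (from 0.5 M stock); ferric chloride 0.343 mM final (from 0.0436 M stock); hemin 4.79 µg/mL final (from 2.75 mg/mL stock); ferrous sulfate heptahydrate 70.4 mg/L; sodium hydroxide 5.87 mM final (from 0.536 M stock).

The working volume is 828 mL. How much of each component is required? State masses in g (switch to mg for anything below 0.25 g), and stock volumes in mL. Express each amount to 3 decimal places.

trehalose 22.025 g; sodium pyruvate 33.782 mL; ferric chloride 6.514 mL; hemin 1.442 mL; ferrous sulfate heptahydrate 58.291 mg; sodium hydroxide 9.068 mL

Target volume = 828 mL = 0.828 L.
trehalose: 26.6 g/L × 0.828 L = 22.025 g
sodium pyruvate: C1V1 = C2V2 → 20.4 mM × 828 mL ÷ 500 mM = 33.782 mL
ferric chloride: V = C2·V2/C1 = 0.343 mM × 828 mL ÷ 43.6 mM = 6.514 mL
hemin: dilute stock: 4.79 µg/mL × 828 mL ÷ 2750 µg/mL = 1.442 mL
ferrous sulfate heptahydrate: 70.4 mg/L × 0.828 L = 58.291 mg
sodium hydroxide: dilute stock: 5.87 mM × 828 mL ÷ 536 mM = 9.068 mL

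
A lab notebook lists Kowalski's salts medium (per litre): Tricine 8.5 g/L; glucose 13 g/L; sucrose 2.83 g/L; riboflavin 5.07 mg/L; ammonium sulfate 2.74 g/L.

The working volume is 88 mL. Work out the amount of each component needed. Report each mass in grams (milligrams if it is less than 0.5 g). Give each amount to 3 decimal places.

Tricine 0.748 g; glucose 1.144 g; sucrose 249.040 mg; riboflavin 0.446 mg; ammonium sulfate 241.120 mg

Scale factor relative to 1 L: 0.088.
Tricine: 8.5 g/L × 0.088 L = 0.748 g
glucose: 13 g/L × 0.088 L = 1.144 g
sucrose: 2.83 g/L × 0.088 L = 0.24904 g = 249.040 mg
riboflavin: 5.07 mg/L × 0.088 L = 0.446 mg
ammonium sulfate: 2.74 g/L × 0.088 L = 0.24112 g = 241.120 mg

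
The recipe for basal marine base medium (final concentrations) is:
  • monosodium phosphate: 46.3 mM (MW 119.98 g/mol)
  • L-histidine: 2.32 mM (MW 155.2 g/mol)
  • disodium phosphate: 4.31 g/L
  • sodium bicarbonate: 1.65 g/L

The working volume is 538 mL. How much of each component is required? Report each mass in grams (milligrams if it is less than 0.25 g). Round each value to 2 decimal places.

Working volume: 538 mL = 0.538 L.
monosodium phosphate: 46.3 mmol/L × 119.98 g/mol × 0.538 L ÷ 1000 = 2.99 g
L-histidine: 2.32 mmol/L × 155.2 mg/mmol × 0.538 L = 193.71 mg
disodium phosphate: 4.31 g/L × 0.538 L = 2.32 g
sodium bicarbonate: 1.65 g/L × 0.538 L = 0.89 g

monosodium phosphate 2.99 g; L-histidine 193.71 mg; disodium phosphate 2.32 g; sodium bicarbonate 0.89 g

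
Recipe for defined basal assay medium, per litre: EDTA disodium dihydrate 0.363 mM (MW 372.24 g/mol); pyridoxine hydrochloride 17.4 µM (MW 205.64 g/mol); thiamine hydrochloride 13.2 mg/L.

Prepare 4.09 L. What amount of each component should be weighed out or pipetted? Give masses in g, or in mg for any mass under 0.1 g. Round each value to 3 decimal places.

EDTA disodium dihydrate 0.553 g; pyridoxine hydrochloride 14.635 mg; thiamine hydrochloride 53.988 mg

Working volume: 4.09 L.
EDTA disodium dihydrate: 0.363 mmol/L × 372.24 g/mol × 4.09 L ÷ 1000 = 0.553 g
pyridoxine hydrochloride: 17.4 µmol/L × 205.64 g/mol × 4.09 L ÷ 1000 = 14.635 mg
thiamine hydrochloride: 13.2 mg/L × 4.09 L = 53.988 mg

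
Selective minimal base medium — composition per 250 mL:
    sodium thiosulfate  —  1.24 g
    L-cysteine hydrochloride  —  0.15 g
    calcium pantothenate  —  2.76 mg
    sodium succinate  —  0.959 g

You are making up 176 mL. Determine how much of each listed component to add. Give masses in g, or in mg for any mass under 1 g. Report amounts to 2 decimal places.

sodium thiosulfate 872.96 mg; L-cysteine hydrochloride 105.60 mg; calcium pantothenate 1.94 mg; sodium succinate 675.14 mg

Ratio of target to recipe volume: 176 / 250 = 0.704.
sodium thiosulfate: 1.24 g × (176 mL / 250 mL) = 0.87296 g = 872.96 mg
L-cysteine hydrochloride: 0.15 g × (176 mL / 250 mL) = 0.1056 g = 105.60 mg
calcium pantothenate: 2.76 mg × (176 mL / 250 mL) = 1.94 mg
sodium succinate: 0.959 g × (176 mL / 250 mL) = 0.675136 g = 675.14 mg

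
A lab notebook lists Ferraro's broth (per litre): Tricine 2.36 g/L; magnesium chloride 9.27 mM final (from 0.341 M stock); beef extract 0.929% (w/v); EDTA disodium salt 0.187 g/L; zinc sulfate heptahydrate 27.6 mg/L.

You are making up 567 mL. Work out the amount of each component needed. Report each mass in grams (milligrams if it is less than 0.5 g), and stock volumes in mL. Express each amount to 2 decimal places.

Tricine 1.34 g; magnesium chloride 15.41 mL; beef extract 5.27 g; EDTA disodium salt 106.03 mg; zinc sulfate heptahydrate 15.65 mg

Scale factor relative to 1 L: 0.567.
Tricine: 2.36 g/L × 0.567 L = 1.34 g
magnesium chloride: V = C2·V2/C1 = 9.27 mM × 567 mL ÷ 341 mM = 15.41 mL
beef extract: 0.929% w/v = 9.29 g/L → 9.29 × 0.567 L = 5.27 g
EDTA disodium salt: 0.187 g/L × 0.567 L = 0.106029 g = 106.03 mg
zinc sulfate heptahydrate: 27.6 mg/L × 0.567 L = 15.65 mg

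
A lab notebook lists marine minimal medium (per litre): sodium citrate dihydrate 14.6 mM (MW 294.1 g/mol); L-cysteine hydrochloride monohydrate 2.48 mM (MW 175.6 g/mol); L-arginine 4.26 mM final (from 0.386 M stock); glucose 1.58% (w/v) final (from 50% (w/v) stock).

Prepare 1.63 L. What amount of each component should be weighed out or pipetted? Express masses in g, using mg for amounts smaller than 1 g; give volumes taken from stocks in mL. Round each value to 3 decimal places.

Scale factor relative to 1 L: 1.63.
sodium citrate dihydrate: 14.6 mmol/L × 294.1 g/mol × 1.63 L ÷ 1000 = 6.999 g
L-cysteine hydrochloride monohydrate: 2.48 mmol/L × 175.6 mg/mmol × 1.63 L = 709.845 mg
L-arginine: dilute stock: 4.26 mM × 1630 mL ÷ 386 mM = 17.989 mL
glucose: dilute stock: 1.58% ÷ 50% × 1630 mL = 51.508 mL

sodium citrate dihydrate 6.999 g; L-cysteine hydrochloride monohydrate 709.845 mg; L-arginine 17.989 mL; glucose 51.508 mL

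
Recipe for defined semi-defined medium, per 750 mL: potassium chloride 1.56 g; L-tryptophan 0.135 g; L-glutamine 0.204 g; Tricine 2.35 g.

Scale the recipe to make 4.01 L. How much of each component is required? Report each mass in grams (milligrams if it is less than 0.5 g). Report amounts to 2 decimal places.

Scale factor = 4010 mL / 750 mL = 5.34667.
potassium chloride: 1.56 g × (4010 mL / 750 mL) = 8.34 g
L-tryptophan: 0.135 g × (4010 mL / 750 mL) = 0.72 g
L-glutamine: 0.204 g × (4010 mL / 750 mL) = 1.09 g
Tricine: 2.35 g × (4010 mL / 750 mL) = 12.56 g

potassium chloride 8.34 g; L-tryptophan 0.72 g; L-glutamine 1.09 g; Tricine 12.56 g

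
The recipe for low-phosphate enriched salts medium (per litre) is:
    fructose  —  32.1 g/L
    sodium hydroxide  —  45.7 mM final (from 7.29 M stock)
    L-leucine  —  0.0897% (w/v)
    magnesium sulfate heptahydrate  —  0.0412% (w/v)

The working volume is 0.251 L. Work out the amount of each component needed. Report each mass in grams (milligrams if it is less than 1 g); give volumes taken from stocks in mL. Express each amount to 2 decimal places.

fructose 8.06 g; sodium hydroxide 1.57 mL; L-leucine 225.15 mg; magnesium sulfate heptahydrate 103.41 mg

Working volume: 0.251 L.
fructose: 32.1 g/L × 0.251 L = 8.06 g
sodium hydroxide: dilute stock: 45.7 mM × 251 mL ÷ 7290 mM = 1.57 mL
L-leucine: 0.0897 g per 100 mL × 251 mL ÷ 100 = 0.225147 g = 225.15 mg
magnesium sulfate heptahydrate: 0.0412% w/v = 0.412 g/L → 0.412 × 0.251 L = 0.103412 g = 103.41 mg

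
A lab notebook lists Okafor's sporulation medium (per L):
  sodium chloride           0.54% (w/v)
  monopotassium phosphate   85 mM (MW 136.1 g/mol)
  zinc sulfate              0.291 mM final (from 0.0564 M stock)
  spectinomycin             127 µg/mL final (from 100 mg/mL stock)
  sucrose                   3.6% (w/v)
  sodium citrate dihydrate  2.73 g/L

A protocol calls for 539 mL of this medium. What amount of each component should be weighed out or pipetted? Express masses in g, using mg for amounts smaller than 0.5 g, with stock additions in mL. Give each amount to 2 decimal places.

sodium chloride 2.91 g; monopotassium phosphate 6.24 g; zinc sulfate 2.78 mL; spectinomycin 0.68 mL; sucrose 19.40 g; sodium citrate dihydrate 1.47 g

Target volume = 539 mL = 0.539 L.
sodium chloride: 0.54% w/v = 5.4 g/L → 5.4 × 0.539 L = 2.91 g
monopotassium phosphate: 85 mmol/L × 136.1 g/mol × 0.539 L ÷ 1000 = 6.24 g
zinc sulfate: C1V1 = C2V2 → 0.291 mM × 539 mL ÷ 56.4 mM = 2.78 mL
spectinomycin: dilute stock: 127 µg/mL × 539 mL ÷ 100000 µg/mL = 0.68 mL
sucrose: 3.6% w/v = 36 g/L → 36 × 0.539 L = 19.40 g
sodium citrate dihydrate: 2.73 g/L × 0.539 L = 1.47 g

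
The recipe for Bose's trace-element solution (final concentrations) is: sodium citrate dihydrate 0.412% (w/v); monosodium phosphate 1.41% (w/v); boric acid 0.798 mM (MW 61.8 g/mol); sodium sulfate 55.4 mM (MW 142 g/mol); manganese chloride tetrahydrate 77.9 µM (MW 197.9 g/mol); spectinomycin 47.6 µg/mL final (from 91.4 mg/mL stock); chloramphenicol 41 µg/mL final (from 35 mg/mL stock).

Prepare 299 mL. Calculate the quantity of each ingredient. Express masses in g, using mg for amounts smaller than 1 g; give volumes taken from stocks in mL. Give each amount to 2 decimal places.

sodium citrate dihydrate 1.23 g; monosodium phosphate 4.22 g; boric acid 14.75 mg; sodium sulfate 2.35 g; manganese chloride tetrahydrate 4.61 mg; spectinomycin 0.16 mL; chloramphenicol 0.35 mL

Target volume = 299 mL = 0.299 L.
sodium citrate dihydrate: 0.412% w/v = 4.12 g/L → 4.12 × 0.299 L = 1.23 g
monosodium phosphate: 1.41% w/v = 14.1 g/L → 14.1 × 0.299 L = 4.22 g
boric acid: 0.798 mmol/L × 61.8 mg/mmol × 0.299 L = 14.75 mg
sodium sulfate: 55.4 mmol/L × 142 g/mol × 0.299 L ÷ 1000 = 2.35 g
manganese chloride tetrahydrate: 77.9 µmol/L × 197.9 g/mol × 0.299 L ÷ 1000 = 4.61 mg
spectinomycin: dilute stock: 47.6 µg/mL × 299 mL ÷ 91400 µg/mL = 0.16 mL
chloramphenicol: C1V1 = C2V2 → 41 µg/mL × 299 mL ÷ 35000 µg/mL = 0.35 mL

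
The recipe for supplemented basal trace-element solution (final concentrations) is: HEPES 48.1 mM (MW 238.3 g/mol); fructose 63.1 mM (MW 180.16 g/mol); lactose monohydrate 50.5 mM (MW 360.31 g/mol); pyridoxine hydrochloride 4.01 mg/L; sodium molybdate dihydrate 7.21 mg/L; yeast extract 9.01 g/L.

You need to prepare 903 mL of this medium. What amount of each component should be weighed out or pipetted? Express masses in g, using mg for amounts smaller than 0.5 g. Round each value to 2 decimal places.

HEPES 10.35 g; fructose 10.27 g; lactose monohydrate 16.43 g; pyridoxine hydrochloride 3.62 mg; sodium molybdate dihydrate 6.51 mg; yeast extract 8.14 g

Target volume = 903 mL = 0.903 L.
HEPES: 48.1 mmol/L × 238.3 g/mol × 0.903 L ÷ 1000 = 10.35 g
fructose: 63.1 mmol/L × 180.16 g/mol × 0.903 L ÷ 1000 = 10.27 g
lactose monohydrate: 50.5 mmol/L × 360.31 g/mol × 0.903 L ÷ 1000 = 16.43 g
pyridoxine hydrochloride: 4.01 mg/L × 0.903 L = 3.62 mg
sodium molybdate dihydrate: 7.21 mg/L × 0.903 L = 6.51 mg
yeast extract: 9.01 g/L × 0.903 L = 8.14 g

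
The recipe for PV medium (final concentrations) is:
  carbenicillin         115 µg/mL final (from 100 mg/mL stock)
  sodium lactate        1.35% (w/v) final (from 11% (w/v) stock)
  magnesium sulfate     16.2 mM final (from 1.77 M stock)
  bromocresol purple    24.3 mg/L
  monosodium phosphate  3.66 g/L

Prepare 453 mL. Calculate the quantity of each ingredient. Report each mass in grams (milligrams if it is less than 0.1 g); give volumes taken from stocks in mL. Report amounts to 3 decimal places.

carbenicillin 0.521 mL; sodium lactate 55.595 mL; magnesium sulfate 4.146 mL; bromocresol purple 11.008 mg; monosodium phosphate 1.658 g

Target volume = 453 mL = 0.453 L.
carbenicillin: dilute stock: 115 µg/mL × 453 mL ÷ 100000 µg/mL = 0.521 mL
sodium lactate: V = C2·V2/C1 = 1.35% ÷ 11% × 453 mL = 55.595 mL
magnesium sulfate: dilute stock: 16.2 mM × 453 mL ÷ 1770 mM = 4.146 mL
bromocresol purple: 24.3 mg/L × 0.453 L = 11.008 mg
monosodium phosphate: 3.66 g/L × 0.453 L = 1.658 g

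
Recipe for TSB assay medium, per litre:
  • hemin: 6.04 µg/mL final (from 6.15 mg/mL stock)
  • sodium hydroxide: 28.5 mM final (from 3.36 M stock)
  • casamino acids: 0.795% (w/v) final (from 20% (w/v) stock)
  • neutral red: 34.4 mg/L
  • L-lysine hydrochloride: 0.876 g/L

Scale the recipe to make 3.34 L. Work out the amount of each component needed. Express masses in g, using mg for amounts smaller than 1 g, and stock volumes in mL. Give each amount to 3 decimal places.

hemin 3.280 mL; sodium hydroxide 28.330 mL; casamino acids 132.765 mL; neutral red 114.896 mg; L-lysine hydrochloride 2.926 g

Scale factor relative to 1 L: 3.34.
hemin: dilute stock: 6.04 µg/mL × 3340 mL ÷ 6150 µg/mL = 3.280 mL
sodium hydroxide: V = C2·V2/C1 = 28.5 mM × 3340 mL ÷ 3360 mM = 28.330 mL
casamino acids: C1V1 = C2V2 → 0.795% ÷ 20% × 3340 mL = 132.765 mL
neutral red: 34.4 mg/L × 3.34 L = 114.896 mg
L-lysine hydrochloride: 0.876 g/L × 3.34 L = 2.926 g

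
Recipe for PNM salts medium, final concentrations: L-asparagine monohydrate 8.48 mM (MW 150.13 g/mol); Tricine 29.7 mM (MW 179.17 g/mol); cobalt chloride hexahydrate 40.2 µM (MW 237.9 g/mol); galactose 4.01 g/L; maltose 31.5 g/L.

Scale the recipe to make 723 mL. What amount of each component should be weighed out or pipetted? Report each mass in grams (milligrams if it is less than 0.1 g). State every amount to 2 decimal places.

Target volume = 723 mL = 0.723 L.
L-asparagine monohydrate: 8.48 mmol/L × 150.13 g/mol × 0.723 L ÷ 1000 = 0.92 g
Tricine: 29.7 mmol/L × 179.17 g/mol × 0.723 L ÷ 1000 = 3.85 g
cobalt chloride hexahydrate: 40.2 µmol/L × 237.9 g/mol × 0.723 L ÷ 1000 = 6.91 mg
galactose: 4.01 g/L × 0.723 L = 2.90 g
maltose: 31.5 g/L × 0.723 L = 22.77 g

L-asparagine monohydrate 0.92 g; Tricine 3.85 g; cobalt chloride hexahydrate 6.91 mg; galactose 2.90 g; maltose 22.77 g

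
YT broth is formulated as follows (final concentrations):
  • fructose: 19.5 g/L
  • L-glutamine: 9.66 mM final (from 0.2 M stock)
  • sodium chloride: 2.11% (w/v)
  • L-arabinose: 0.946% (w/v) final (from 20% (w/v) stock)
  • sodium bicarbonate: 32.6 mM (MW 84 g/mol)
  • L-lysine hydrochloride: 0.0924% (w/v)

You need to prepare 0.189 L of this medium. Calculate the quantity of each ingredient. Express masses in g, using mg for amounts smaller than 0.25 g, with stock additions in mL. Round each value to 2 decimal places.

fructose 3.69 g; L-glutamine 9.13 mL; sodium chloride 3.99 g; L-arabinose 8.94 mL; sodium bicarbonate 0.52 g; L-lysine hydrochloride 174.64 mg

Scale factor relative to 1 L: 0.189.
fructose: 19.5 g/L × 0.189 L = 3.69 g
L-glutamine: dilute stock: 9.66 mM × 189 mL ÷ 200 mM = 9.13 mL
sodium chloride: 2.11% w/v = 21.1 g/L → 21.1 × 0.189 L = 3.99 g
L-arabinose: dilute stock: 0.946% ÷ 20% × 189 mL = 8.94 mL
sodium bicarbonate: 32.6 mmol/L × 84 g/mol × 0.189 L ÷ 1000 = 0.52 g
L-lysine hydrochloride: 0.0924 g per 100 mL × 189 mL ÷ 100 = 0.174636 g = 174.64 mg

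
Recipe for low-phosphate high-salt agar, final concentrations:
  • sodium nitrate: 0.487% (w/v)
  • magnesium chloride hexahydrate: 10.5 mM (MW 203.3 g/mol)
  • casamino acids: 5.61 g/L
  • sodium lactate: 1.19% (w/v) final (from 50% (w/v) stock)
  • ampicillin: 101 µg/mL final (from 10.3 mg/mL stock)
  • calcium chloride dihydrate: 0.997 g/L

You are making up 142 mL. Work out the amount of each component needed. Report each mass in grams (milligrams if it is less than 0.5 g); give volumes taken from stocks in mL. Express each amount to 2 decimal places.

Working volume: 142 mL = 0.142 L.
sodium nitrate: 0.487% w/v = 4.87 g/L → 4.87 × 0.142 L = 0.69 g
magnesium chloride hexahydrate: 10.5 mmol/L × 203.3 mg/mmol × 0.142 L = 303.12 mg
casamino acids: 5.61 g/L × 0.142 L = 0.80 g
sodium lactate: dilute stock: 1.19% ÷ 50% × 142 mL = 3.38 mL
ampicillin: C1V1 = C2V2 → 101 µg/mL × 142 mL ÷ 10300 µg/mL = 1.39 mL
calcium chloride dihydrate: 0.997 g/L × 0.142 L = 0.141574 g = 141.57 mg

sodium nitrate 0.69 g; magnesium chloride hexahydrate 303.12 mg; casamino acids 0.80 g; sodium lactate 3.38 mL; ampicillin 1.39 mL; calcium chloride dihydrate 141.57 mg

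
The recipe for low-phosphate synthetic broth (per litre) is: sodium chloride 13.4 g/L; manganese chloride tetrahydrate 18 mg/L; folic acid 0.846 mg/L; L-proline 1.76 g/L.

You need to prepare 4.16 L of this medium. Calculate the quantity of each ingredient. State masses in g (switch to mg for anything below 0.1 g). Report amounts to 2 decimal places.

sodium chloride 55.74 g; manganese chloride tetrahydrate 74.88 mg; folic acid 3.52 mg; L-proline 7.32 g

Working volume: 4.16 L.
sodium chloride: 13.4 g/L × 4.16 L = 55.74 g
manganese chloride tetrahydrate: 18 mg/L × 4.16 L = 74.88 mg
folic acid: 0.846 mg/L × 4.16 L = 3.52 mg
L-proline: 1.76 g/L × 4.16 L = 7.32 g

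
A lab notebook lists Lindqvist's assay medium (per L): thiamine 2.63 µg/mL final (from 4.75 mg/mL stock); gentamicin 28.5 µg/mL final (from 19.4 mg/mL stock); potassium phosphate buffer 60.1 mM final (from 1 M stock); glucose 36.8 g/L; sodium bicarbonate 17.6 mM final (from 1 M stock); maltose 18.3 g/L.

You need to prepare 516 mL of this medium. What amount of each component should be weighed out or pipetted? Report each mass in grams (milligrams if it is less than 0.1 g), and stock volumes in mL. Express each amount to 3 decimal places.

thiamine 0.286 mL; gentamicin 0.758 mL; potassium phosphate buffer 31.012 mL; glucose 18.989 g; sodium bicarbonate 9.082 mL; maltose 9.443 g

Scale factor relative to 1 L: 0.516.
thiamine: C1V1 = C2V2 → 2.63 µg/mL × 516 mL ÷ 4750 µg/mL = 0.286 mL
gentamicin: dilute stock: 28.5 µg/mL × 516 mL ÷ 19400 µg/mL = 0.758 mL
potassium phosphate buffer: dilute stock: 60.1 mM × 516 mL ÷ 1000 mM = 31.012 mL
glucose: 36.8 g/L × 0.516 L = 18.989 g
sodium bicarbonate: C1V1 = C2V2 → 17.6 mM × 516 mL ÷ 1000 mM = 9.082 mL
maltose: 18.3 g/L × 0.516 L = 9.443 g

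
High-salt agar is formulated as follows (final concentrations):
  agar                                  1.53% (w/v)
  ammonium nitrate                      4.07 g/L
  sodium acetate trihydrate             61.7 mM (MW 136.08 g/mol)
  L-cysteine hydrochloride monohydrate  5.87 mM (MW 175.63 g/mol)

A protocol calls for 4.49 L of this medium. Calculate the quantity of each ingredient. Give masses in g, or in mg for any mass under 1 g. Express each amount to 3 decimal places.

Scale factor relative to 1 L: 4.49.
agar: 1.53% w/v = 15.3 g/L → 15.3 × 4.49 L = 68.697 g
ammonium nitrate: 4.07 g/L × 4.49 L = 18.274 g
sodium acetate trihydrate: 61.7 mmol/L × 136.08 g/mol × 4.49 L ÷ 1000 = 37.699 g
L-cysteine hydrochloride monohydrate: 5.87 mmol/L × 175.63 g/mol × 4.49 L ÷ 1000 = 4.629 g

agar 68.697 g; ammonium nitrate 18.274 g; sodium acetate trihydrate 37.699 g; L-cysteine hydrochloride monohydrate 4.629 g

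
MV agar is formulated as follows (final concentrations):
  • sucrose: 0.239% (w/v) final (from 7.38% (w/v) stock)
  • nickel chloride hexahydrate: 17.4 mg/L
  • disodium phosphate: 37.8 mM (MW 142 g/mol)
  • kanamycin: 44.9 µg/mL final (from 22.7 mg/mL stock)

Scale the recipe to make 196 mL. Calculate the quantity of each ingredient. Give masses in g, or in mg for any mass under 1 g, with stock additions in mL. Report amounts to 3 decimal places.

sucrose 6.347 mL; nickel chloride hexahydrate 3.410 mg; disodium phosphate 1.052 g; kanamycin 0.388 mL

Working volume: 196 mL = 0.196 L.
sucrose: dilute stock: 0.239% ÷ 7.38% × 196 mL = 6.347 mL
nickel chloride hexahydrate: 17.4 mg/L × 0.196 L = 3.410 mg
disodium phosphate: 37.8 mmol/L × 142 g/mol × 0.196 L ÷ 1000 = 1.052 g
kanamycin: dilute stock: 44.9 µg/mL × 196 mL ÷ 22700 µg/mL = 0.388 mL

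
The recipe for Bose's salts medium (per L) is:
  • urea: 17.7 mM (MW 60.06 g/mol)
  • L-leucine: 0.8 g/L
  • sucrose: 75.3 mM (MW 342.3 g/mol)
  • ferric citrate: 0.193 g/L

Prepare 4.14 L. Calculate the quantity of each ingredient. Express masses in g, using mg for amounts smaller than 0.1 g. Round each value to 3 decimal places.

Working volume: 4.14 L.
urea: 17.7 mmol/L × 60.06 g/mol × 4.14 L ÷ 1000 = 4.401 g
L-leucine: 0.8 g/L × 4.14 L = 3.312 g
sucrose: 75.3 mmol/L × 342.3 g/mol × 4.14 L ÷ 1000 = 106.709 g
ferric citrate: 0.193 g/L × 4.14 L = 0.799 g

urea 4.401 g; L-leucine 3.312 g; sucrose 106.709 g; ferric citrate 0.799 g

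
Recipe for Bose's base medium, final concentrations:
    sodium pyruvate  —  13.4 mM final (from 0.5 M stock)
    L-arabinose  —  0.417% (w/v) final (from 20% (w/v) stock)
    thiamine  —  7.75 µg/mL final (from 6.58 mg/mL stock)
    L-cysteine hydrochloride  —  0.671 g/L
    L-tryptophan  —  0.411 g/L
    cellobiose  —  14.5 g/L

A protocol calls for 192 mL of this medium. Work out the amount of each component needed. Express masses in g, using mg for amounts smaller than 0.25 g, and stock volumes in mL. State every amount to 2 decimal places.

Scale factor relative to 1 L: 0.192.
sodium pyruvate: dilute stock: 13.4 mM × 192 mL ÷ 500 mM = 5.15 mL
L-arabinose: dilute stock: 0.417% ÷ 20% × 192 mL = 4.00 mL
thiamine: C1V1 = C2V2 → 7.75 µg/mL × 192 mL ÷ 6580 µg/mL = 0.23 mL
L-cysteine hydrochloride: 0.671 g/L × 0.192 L = 0.128832 g = 128.83 mg
L-tryptophan: 0.411 g/L × 0.192 L = 0.078912 g = 78.91 mg
cellobiose: 14.5 g/L × 0.192 L = 2.78 g

sodium pyruvate 5.15 mL; L-arabinose 4.00 mL; thiamine 0.23 mL; L-cysteine hydrochloride 128.83 mg; L-tryptophan 78.91 mg; cellobiose 2.78 g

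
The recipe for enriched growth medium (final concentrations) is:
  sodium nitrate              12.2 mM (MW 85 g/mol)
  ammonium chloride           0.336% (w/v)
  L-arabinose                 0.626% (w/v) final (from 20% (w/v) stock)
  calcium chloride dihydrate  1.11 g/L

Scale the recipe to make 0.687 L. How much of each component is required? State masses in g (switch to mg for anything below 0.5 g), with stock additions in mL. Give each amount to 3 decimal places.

sodium nitrate 0.712 g; ammonium chloride 2.308 g; L-arabinose 21.503 mL; calcium chloride dihydrate 0.763 g

Working volume: 0.687 L.
sodium nitrate: 12.2 mmol/L × 85 g/mol × 0.687 L ÷ 1000 = 0.712 g
ammonium chloride: 0.336 g per 100 mL × 687 mL ÷ 100 = 2.308 g
L-arabinose: dilute stock: 0.626% ÷ 20% × 687 mL = 21.503 mL
calcium chloride dihydrate: 1.11 g/L × 0.687 L = 0.763 g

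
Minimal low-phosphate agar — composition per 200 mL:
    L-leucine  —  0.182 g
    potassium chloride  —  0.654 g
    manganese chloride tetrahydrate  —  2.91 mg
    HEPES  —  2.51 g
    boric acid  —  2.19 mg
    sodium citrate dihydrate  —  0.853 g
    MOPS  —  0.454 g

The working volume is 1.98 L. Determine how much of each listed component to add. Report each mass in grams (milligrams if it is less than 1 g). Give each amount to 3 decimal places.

L-leucine 1.802 g; potassium chloride 6.475 g; manganese chloride tetrahydrate 28.809 mg; HEPES 24.849 g; boric acid 21.681 mg; sodium citrate dihydrate 8.445 g; MOPS 4.495 g

Scale factor = 1980 mL / 200 mL = 9.9.
L-leucine: 0.182 g × (1980 mL / 200 mL) = 1.802 g
potassium chloride: 0.654 g × (1980 mL / 200 mL) = 6.475 g
manganese chloride tetrahydrate: 2.91 mg × (1980 mL / 200 mL) = 28.809 mg
HEPES: 2.51 g × (1980 mL / 200 mL) = 24.849 g
boric acid: 2.19 mg × (1980 mL / 200 mL) = 21.681 mg
sodium citrate dihydrate: 0.853 g × (1980 mL / 200 mL) = 8.445 g
MOPS: 0.454 g × (1980 mL / 200 mL) = 4.495 g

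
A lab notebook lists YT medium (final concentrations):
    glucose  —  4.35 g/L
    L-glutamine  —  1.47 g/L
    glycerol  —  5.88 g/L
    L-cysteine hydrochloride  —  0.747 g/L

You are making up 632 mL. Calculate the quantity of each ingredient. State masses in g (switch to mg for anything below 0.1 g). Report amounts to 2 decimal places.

glucose 2.75 g; L-glutamine 0.93 g; glycerol 3.72 g; L-cysteine hydrochloride 0.47 g

Scale factor relative to 1 L: 0.632.
glucose: 4.35 g/L × 0.632 L = 2.75 g
L-glutamine: 1.47 g/L × 0.632 L = 0.93 g
glycerol: 5.88 g/L × 0.632 L = 3.72 g
L-cysteine hydrochloride: 0.747 g/L × 0.632 L = 0.47 g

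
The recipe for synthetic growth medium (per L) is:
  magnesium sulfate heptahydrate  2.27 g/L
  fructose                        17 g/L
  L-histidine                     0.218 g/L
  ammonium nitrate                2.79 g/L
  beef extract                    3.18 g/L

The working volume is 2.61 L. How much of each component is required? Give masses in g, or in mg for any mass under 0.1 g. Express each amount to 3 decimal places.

magnesium sulfate heptahydrate 5.925 g; fructose 44.370 g; L-histidine 0.569 g; ammonium nitrate 7.282 g; beef extract 8.300 g

Scale factor relative to 1 L: 2.61.
magnesium sulfate heptahydrate: 2.27 g/L × 2.61 L = 5.925 g
fructose: 17 g/L × 2.61 L = 44.370 g
L-histidine: 0.218 g/L × 2.61 L = 0.569 g
ammonium nitrate: 2.79 g/L × 2.61 L = 7.282 g
beef extract: 3.18 g/L × 2.61 L = 8.300 g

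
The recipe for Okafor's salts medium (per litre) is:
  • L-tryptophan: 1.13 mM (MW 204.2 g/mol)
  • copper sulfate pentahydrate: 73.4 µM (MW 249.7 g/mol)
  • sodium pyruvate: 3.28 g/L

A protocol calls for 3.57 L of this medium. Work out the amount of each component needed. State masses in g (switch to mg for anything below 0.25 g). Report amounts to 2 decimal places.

L-tryptophan 0.82 g; copper sulfate pentahydrate 65.43 mg; sodium pyruvate 11.71 g

Scale factor relative to 1 L: 3.57.
L-tryptophan: 1.13 mmol/L × 204.2 g/mol × 3.57 L ÷ 1000 = 0.82 g
copper sulfate pentahydrate: 73.4 µmol/L × 249.7 g/mol × 3.57 L ÷ 1000 = 65.43 mg
sodium pyruvate: 3.28 g/L × 3.57 L = 11.71 g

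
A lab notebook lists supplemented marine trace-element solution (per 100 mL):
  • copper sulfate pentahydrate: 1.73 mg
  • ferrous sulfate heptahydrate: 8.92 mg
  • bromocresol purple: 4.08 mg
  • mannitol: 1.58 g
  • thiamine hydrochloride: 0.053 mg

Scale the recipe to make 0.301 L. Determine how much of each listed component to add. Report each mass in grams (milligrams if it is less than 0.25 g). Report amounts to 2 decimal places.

copper sulfate pentahydrate 5.21 mg; ferrous sulfate heptahydrate 26.85 mg; bromocresol purple 12.28 mg; mannitol 4.76 g; thiamine hydrochloride 0.16 mg

Scale factor = 301 mL / 100 mL = 3.01.
copper sulfate pentahydrate: 1.73 mg × (301 mL / 100 mL) = 5.21 mg
ferrous sulfate heptahydrate: 8.92 mg × (301 mL / 100 mL) = 26.85 mg
bromocresol purple: 4.08 mg × (301 mL / 100 mL) = 12.28 mg
mannitol: 1.58 g × (301 mL / 100 mL) = 4.76 g
thiamine hydrochloride: 0.053 mg × (301 mL / 100 mL) = 0.16 mg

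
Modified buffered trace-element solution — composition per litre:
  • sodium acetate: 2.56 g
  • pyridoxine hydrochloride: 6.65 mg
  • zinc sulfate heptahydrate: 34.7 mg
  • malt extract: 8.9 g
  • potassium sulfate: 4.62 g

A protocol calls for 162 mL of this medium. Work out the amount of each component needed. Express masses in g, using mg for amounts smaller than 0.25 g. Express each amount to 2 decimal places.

sodium acetate 0.41 g; pyridoxine hydrochloride 1.08 mg; zinc sulfate heptahydrate 5.62 mg; malt extract 1.44 g; potassium sulfate 0.75 g

Scale factor = 162 mL / 1000 mL = 0.162.
sodium acetate: 2.56 g × (162 mL / 1000 mL) = 0.41 g
pyridoxine hydrochloride: 6.65 mg × (162 mL / 1000 mL) = 1.08 mg
zinc sulfate heptahydrate: 34.7 mg × (162 mL / 1000 mL) = 5.62 mg
malt extract: 8.9 g × (162 mL / 1000 mL) = 1.44 g
potassium sulfate: 4.62 g × (162 mL / 1000 mL) = 0.75 g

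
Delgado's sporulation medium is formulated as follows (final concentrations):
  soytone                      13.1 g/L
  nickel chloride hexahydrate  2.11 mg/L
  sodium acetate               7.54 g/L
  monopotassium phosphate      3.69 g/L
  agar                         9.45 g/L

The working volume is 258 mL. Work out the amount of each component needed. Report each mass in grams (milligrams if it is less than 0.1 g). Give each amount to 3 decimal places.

soytone 3.380 g; nickel chloride hexahydrate 0.544 mg; sodium acetate 1.945 g; monopotassium phosphate 0.952 g; agar 2.438 g

Scale factor relative to 1 L: 0.258.
soytone: 13.1 g/L × 0.258 L = 3.380 g
nickel chloride hexahydrate: 2.11 mg/L × 0.258 L = 0.544 mg
sodium acetate: 7.54 g/L × 0.258 L = 1.945 g
monopotassium phosphate: 3.69 g/L × 0.258 L = 0.952 g
agar: 9.45 g/L × 0.258 L = 2.438 g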